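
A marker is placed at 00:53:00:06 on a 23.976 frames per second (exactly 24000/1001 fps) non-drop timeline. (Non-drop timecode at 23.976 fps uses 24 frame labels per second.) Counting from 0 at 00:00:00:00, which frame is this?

76326

Total seconds to the label: (0 × 3600 + 53 × 60 + 0) = 3180.
Frame index = 3180 × 24 + 6 = 76326.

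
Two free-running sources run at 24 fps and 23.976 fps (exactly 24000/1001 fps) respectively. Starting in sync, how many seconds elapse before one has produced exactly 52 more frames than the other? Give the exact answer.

13013/6 seconds

The gap grows by |24000/1001 − 24| = 24/1001 frames per second.
Time for a 52-frame gap: 52 ÷ (24/1001) = 13013/6 s.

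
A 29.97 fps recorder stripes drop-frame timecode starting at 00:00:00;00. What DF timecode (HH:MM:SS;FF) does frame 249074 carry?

02:18:30;24

Ten DF minutes hold 17982 frames, so frame 249074 lies in block 13 (frames 233766–251747) with 15308 frames into that block.
The block's first minute is 1800 frames and the rest 1798 each; 15308 frames reaches minute 8, so 13 × 18 + 8 × 2 = 250 labels have been skipped so far.
Adding those back, label number 249074 + 250 = 249324 at 30 labels/s is 8310 s + 24 f = 2 h 18 min 30 s frame 24, i.e. 02:18:30;24.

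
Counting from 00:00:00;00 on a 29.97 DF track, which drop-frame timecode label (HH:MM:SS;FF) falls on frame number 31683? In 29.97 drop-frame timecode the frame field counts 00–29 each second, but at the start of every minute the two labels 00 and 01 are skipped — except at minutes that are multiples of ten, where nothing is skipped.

Each 10-minute DF block holds 10 × 60 × 30 − 9 × 2 = 17982 frames. 31683 ÷ 17982 → 1 full block, remainder 13701.
Within the partial block the first minute is 1800 frames and each further minute 1798, so 7 further minute boundaries passed. Total skipped labels = 18 × 1 + 2 × 7 = 32.
Non-drop label index = 31683 + 32 = 31715; at 30 labels/s that is 00:17:37:05, i.e. DF 00:17:37;05.

00:17:37;05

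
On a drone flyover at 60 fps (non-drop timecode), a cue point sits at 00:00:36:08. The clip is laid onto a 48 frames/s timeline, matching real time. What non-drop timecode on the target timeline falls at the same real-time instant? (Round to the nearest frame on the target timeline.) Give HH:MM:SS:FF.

00:00:36:06

Source frame index: (0×3600 + 0×60 + 36) × 60 + 8 = 2168.
Real time: 2168 / (60) = 542/15 s.
Target frame: (542/15) × (48) = 8672/5 ≈ 1734.400 → 1734.
At 48 labels/s: frame 1734 → 00:00:36:06.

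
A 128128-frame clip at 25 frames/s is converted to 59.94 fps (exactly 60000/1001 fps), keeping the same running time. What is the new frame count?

Target frames = source frames × (target rate / source rate) = 128128 × (60000/1001)/(25) = 128128 × 2400/1001 = 307200.

307200 frames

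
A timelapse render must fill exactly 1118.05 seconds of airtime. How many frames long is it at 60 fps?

Frames = 1118.05 × 60 = 67083.

67083 frames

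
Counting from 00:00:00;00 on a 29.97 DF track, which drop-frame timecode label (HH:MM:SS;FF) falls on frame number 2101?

00:01:10;03

Each 10-minute DF block holds 10 × 60 × 30 − 9 × 2 = 17982 frames. 2101 ÷ 17982 → 0 full blocks, remainder 2101.
Within the partial block the first minute is 1800 frames and each further minute 1798, so 1 further minute boundary passed. Total skipped labels = 18 × 0 + 2 × 1 = 2.
Non-drop label index = 2101 + 2 = 2103; at 30 labels/s that is 00:01:10:03, i.e. DF 00:01:10;03.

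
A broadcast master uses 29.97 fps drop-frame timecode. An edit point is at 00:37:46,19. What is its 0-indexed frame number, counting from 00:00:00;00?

As if non-drop at 30 labels/s: (0 × 3600 + 37 × 60 + 46) × 30 + 19 = 67999.
Minute boundaries passed: 37; those not divisible by 10: 37 − 3 = 34; dropped labels = 2 × 34 = 68.
Actual frame index = 67999 − 68 = 67931.

67931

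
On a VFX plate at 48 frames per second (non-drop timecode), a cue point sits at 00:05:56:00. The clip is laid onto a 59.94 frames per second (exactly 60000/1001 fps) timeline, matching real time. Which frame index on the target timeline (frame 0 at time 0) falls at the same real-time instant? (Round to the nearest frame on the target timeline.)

Source frame index: (0×3600 + 5×60 + 56) × 48 + 0 = 17088.
Real time: 17088 / (48) = 356 s.
Target frame: (356) × (60000/1001) = 21360000/1001 ≈ 21338.661 → 21339.

frame 21339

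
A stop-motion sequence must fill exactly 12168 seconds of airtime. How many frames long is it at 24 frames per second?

Frames = 12168 × 24 = 292032.

292032 frames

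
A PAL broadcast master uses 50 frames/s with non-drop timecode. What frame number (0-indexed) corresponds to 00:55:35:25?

166775

Total seconds to the label: (0 × 3600 + 55 × 60 + 35) = 3335.
Frame index = 3335 × 50 + 25 = 166775.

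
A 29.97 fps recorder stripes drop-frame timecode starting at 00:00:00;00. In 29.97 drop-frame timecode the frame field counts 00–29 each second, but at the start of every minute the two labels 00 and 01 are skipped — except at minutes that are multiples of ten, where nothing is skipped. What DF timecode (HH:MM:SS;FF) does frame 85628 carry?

00:47:37;04

Each 10-minute DF block holds 10 × 60 × 30 − 9 × 2 = 17982 frames. 85628 ÷ 17982 → 4 full blocks, remainder 13700.
Within the partial block the first minute is 1800 frames and each further minute 1798, so 7 further minute boundaries passed. Total skipped labels = 18 × 4 + 2 × 7 = 86.
Non-drop label index = 85628 + 86 = 85714; at 30 labels/s that is 00:47:37:04, i.e. DF 00:47:37;04.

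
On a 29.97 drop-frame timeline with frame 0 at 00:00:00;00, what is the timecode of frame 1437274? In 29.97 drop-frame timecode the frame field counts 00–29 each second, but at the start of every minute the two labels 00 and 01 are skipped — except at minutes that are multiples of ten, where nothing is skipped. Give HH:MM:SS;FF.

13:19:17;04

Each 10-minute DF block holds 10 × 60 × 30 − 9 × 2 = 17982 frames. 1437274 ÷ 17982 → 79 full blocks, remainder 16696.
Within the partial block the first minute is 1800 frames and each further minute 1798, so 9 further minute boundaries passed. Total skipped labels = 18 × 79 + 2 × 9 = 1440.
Non-drop label index = 1437274 + 1440 = 1438714; at 30 labels/s that is 13:19:17:04, i.e. DF 13:19:17;04.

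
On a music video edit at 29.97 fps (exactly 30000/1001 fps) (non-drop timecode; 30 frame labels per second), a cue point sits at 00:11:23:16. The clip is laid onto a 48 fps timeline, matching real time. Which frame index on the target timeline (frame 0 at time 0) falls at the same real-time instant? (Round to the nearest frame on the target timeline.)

frame 32842

Source frame index: (0×3600 + 11×60 + 23) × 30 + 16 = 20506.
Real time: 20506 / (30000/1001) = 10263253/15000 s.
Target frame: (10263253/15000) × (48) = 20526506/625 ≈ 32842.410 → 32842.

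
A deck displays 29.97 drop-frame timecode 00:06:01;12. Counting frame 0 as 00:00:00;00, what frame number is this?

Complete 10-minute blocks: 0, each 17982 frames → 0.
Remaining 6 whole minutes in the current block: 1800 + 5 × 1798 = 10790 frames.
Within the current minute: 1 × 30 + 12 − 2 = 40 (labels ;00/;01 skipped at this minute). Total = 0 + 10790 + 40 = 10830.

10830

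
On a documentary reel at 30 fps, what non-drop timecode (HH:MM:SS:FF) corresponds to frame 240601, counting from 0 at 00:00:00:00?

240601 ÷ 30 = 8020 full seconds, remainder 1 frame.
8020 s = 2 h 13 min 40 s.
Timecode: 02:13:40:01.

02:13:40:01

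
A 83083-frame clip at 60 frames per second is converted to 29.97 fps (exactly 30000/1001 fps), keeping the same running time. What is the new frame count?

41500 frames

Target frames = source frames × (target rate / source rate) = 83083 × (30000/1001)/(60) = 83083 × 500/1001 = 41500.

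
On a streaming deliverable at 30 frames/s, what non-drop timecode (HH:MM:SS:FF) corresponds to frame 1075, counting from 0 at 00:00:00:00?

1075 ÷ 30 = 35 full seconds, remainder 25 frames.
35 s = 0 h 0 min 35 s.
Timecode: 00:00:35:25.

00:00:35:25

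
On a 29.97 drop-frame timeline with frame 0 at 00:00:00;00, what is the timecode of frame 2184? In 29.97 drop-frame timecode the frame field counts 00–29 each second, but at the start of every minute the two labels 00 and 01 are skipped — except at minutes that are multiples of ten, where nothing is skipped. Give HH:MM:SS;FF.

Ten DF minutes hold 17982 frames, so frame 2184 lies in block 0 (frames 0–17981) with 2184 frames into that block.
The block's first minute is 1800 frames and the rest 1798 each; 2184 frames reaches minute 1, so 0 × 18 + 1 × 2 = 2 labels have been skipped so far.
Adding those back, label number 2184 + 2 = 2186 at 30 labels/s is 72 s + 26 f = 0 h 1 min 12 s frame 26, i.e. 00:01:12;26.

00:01:12;26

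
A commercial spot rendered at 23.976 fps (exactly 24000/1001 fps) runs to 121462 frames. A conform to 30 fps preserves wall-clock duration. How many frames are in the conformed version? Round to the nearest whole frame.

151979 frames

Frames at target rate = 121462 × (30) / (24000/1001) = 60791731/400 ≈ 151979.328.
Nearest whole frame: 151979.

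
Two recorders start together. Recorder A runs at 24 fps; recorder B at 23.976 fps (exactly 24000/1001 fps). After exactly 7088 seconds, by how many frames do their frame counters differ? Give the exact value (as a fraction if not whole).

A emits 24 × 7088 = 170112 frames; B emits 24000/1001 × 7088 = 170112000/1001.
Difference = 170112/1001 frames (≈ 169.9421); B is behind A.

170112/1001 frames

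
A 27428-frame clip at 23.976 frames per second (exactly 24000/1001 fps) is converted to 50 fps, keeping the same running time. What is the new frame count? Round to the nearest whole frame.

57199 frames

Frames at target rate = 27428 × (50) / (24000/1001) = 6863857/120 ≈ 57198.808.
Nearest whole frame: 57199.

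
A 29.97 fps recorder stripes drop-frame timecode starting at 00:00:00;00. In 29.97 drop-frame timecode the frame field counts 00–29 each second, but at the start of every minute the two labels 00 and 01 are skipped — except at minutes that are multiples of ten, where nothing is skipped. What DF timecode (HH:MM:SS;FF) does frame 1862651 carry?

Ten DF minutes hold 17982 frames, so frame 1862651 lies in block 103 (frames 1852146–1870127) with 10505 frames into that block.
The block's first minute is 1800 frames and the rest 1798 each; 10505 frames reaches minute 5, so 103 × 18 + 5 × 2 = 1864 labels have been skipped so far.
Adding those back, label number 1862651 + 1864 = 1864515 at 30 labels/s is 62150 s + 15 f = 17 h 15 min 50 s frame 15, i.e. 17:15:50;15.

17:15:50;15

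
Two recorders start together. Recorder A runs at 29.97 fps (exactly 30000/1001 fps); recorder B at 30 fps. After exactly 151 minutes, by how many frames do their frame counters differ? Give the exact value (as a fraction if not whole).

271800/1001 frames

151 min = 9060 s.
A emits 30000/1001 × 9060 = 271800000/1001 frames; B emits 30 × 9060 = 271800.
Difference = 271800/1001 frames (≈ 271.5285); B is ahead of A.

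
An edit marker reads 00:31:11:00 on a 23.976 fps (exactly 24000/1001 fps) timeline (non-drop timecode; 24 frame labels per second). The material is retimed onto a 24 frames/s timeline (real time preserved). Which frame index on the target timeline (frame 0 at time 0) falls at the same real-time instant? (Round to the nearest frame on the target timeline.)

frame 44949

Source frame index: (0×3600 + 31×60 + 11) × 24 + 0 = 44904.
Real time: 44904 / (24000/1001) = 1872871/1000 s.
Target frame: (1872871/1000) × (24) = 5618613/125 ≈ 44948.904 → 44949.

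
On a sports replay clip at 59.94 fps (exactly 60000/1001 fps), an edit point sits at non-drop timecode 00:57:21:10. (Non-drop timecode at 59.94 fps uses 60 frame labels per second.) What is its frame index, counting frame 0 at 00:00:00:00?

Total seconds to the label: (0 × 3600 + 57 × 60 + 21) = 3441.
Frame index = 3441 × 60 + 10 = 206470.

frame 206470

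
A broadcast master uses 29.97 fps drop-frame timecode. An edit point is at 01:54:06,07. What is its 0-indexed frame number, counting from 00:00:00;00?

As if non-drop at 30 labels/s: (1 × 3600 + 54 × 60 + 6) × 30 + 7 = 205387.
Minute boundaries passed: 114; those not divisible by 10: 114 − 11 = 103; dropped labels = 2 × 103 = 206.
Actual frame index = 205387 − 206 = 205181.

205181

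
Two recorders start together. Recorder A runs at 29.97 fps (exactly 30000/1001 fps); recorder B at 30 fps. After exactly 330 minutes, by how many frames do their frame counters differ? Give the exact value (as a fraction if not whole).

54000/91 frames

330 min = 19800 s.
A emits 30000/1001 × 19800 = 54000000/91 frames; B emits 30 × 19800 = 594000.
Difference = 54000/91 frames (≈ 593.4066); B is ahead of A.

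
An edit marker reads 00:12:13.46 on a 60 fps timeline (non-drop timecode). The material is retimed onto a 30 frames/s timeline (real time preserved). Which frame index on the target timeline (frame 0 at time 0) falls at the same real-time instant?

frame 22013

Source frame index: (0×3600 + 12×60 + 13) × 60 + 46 = 44026.
Real time: 44026 / (60) = 22013/30 s.
Target frame: (22013/30) × (30) = 22013.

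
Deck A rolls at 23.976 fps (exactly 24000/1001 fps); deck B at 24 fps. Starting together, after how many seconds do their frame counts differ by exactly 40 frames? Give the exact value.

5005/3 seconds

The gap grows by |24 − 24000/1001| = 24/1001 frames per second.
Time for a 40-frame gap: 40 ÷ (24/1001) = 5005/3 s.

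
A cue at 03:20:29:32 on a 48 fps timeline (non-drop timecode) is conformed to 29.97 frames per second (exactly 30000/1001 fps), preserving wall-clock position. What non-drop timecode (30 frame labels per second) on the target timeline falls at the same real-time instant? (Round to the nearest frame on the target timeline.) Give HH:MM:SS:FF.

03:20:17:19

Source frame index: (3×3600 + 20×60 + 29) × 48 + 32 = 577424.
Real time: 577424 / (48) = 36089/3 s.
Target frame: (36089/3) × (30000/1001) = 360890000/1001 ≈ 360529.471 → 360529.
At 30 labels/s: frame 360529 → 03:20:17:19.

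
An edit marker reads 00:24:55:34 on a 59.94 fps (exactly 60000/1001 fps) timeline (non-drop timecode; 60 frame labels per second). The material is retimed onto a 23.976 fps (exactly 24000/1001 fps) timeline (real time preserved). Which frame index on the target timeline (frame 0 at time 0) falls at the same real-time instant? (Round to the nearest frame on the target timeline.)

Source frame index: (0×3600 + 24×60 + 55) × 60 + 34 = 89734.
Real time: 89734 / (60000/1001) = 44911867/30000 s.
Target frame: (44911867/30000) × (24000/1001) = 179468/5 ≈ 35893.600 → 35894.

frame 35894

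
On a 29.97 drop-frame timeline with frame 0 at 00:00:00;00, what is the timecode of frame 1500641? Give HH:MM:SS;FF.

13:54:31;13

Each 10-minute DF block holds 10 × 60 × 30 − 9 × 2 = 17982 frames. 1500641 ÷ 17982 → 83 full blocks, remainder 8135.
Within the partial block the first minute is 1800 frames and each further minute 1798, so 4 further minute boundaries passed. Total skipped labels = 18 × 83 + 2 × 4 = 1502.
Non-drop label index = 1500641 + 1502 = 1502143; at 30 labels/s that is 13:54:31:13, i.e. DF 13:54:31;13.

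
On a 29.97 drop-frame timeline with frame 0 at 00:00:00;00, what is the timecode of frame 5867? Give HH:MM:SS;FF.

00:03:15;23

Ten DF minutes hold 17982 frames, so frame 5867 lies in block 0 (frames 0–17981) with 5867 frames into that block.
The block's first minute is 1800 frames and the rest 1798 each; 5867 frames reaches minute 3, so 0 × 18 + 3 × 2 = 6 labels have been skipped so far.
Adding those back, label number 5867 + 6 = 5873 at 30 labels/s is 195 s + 23 f = 0 h 3 min 15 s frame 23, i.e. 00:03:15;23.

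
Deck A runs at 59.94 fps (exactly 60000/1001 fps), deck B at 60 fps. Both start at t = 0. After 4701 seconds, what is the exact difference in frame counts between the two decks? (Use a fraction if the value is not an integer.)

282060/1001 frames

A emits 60000/1001 × 4701 = 282060000/1001 frames; B emits 60 × 4701 = 282060.
Difference = 282060/1001 frames (≈ 281.7782); B is ahead of A.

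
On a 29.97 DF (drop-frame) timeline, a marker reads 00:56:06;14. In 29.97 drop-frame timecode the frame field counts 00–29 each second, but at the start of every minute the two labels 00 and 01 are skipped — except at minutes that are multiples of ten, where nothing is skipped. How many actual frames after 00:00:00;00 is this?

Complete 10-minute blocks: 5, each 17982 frames → 89910.
Remaining 6 whole minutes in the current block: 1800 + 5 × 1798 = 10790 frames.
Within the current minute: 6 × 30 + 14 − 2 = 192 (labels ;00/;01 skipped at this minute). Total = 89910 + 10790 + 192 = 100892.

100892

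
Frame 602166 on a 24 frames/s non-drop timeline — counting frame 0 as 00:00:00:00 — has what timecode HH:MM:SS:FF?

602166 ÷ 24 = 25090 full seconds, remainder 6 frames.
25090 s = 6 h 58 min 10 s.
Timecode: 06:58:10:06.

06:58:10:06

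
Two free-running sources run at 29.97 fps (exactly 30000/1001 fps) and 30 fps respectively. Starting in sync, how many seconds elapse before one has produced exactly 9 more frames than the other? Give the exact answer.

300.3 seconds

The gap grows by |30 − 30000/1001| = 30/1001 frames per second.
Time for a 9-frame gap: 9 ÷ (30/1001) = 300.3 s.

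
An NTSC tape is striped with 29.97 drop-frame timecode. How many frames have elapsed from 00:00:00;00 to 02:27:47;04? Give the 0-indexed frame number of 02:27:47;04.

As if non-drop at 30 labels/s: (2 × 3600 + 27 × 60 + 47) × 30 + 4 = 266014.
Minute boundaries passed: 147; those not divisible by 10: 147 − 14 = 133; dropped labels = 2 × 133 = 266.
Actual frame index = 266014 − 266 = 265748.

265748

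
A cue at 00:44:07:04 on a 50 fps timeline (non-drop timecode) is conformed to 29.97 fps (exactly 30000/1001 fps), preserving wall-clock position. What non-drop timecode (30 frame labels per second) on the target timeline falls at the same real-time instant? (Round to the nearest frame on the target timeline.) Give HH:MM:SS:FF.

Source frame index: (0×3600 + 44×60 + 7) × 50 + 4 = 132354.
Real time: 132354 / (50) = 66177/25 s.
Target frame: (66177/25) × (30000/1001) = 79412400/1001 ≈ 79333.067 → 79333.
At 30 labels/s: frame 79333 → 00:44:04:13.

00:44:04:13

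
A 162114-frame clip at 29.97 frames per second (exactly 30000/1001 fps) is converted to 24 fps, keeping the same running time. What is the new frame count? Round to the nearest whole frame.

Frames at target rate = 162114 × (24) / (30000/1001) = 81138057/625 ≈ 129820.891.
Nearest whole frame: 129821.

129821 frames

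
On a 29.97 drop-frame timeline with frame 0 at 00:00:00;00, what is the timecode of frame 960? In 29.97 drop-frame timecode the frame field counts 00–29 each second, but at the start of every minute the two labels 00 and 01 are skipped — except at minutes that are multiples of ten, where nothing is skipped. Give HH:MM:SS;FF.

Each 10-minute DF block holds 10 × 60 × 30 − 9 × 2 = 17982 frames. 960 ÷ 17982 → 0 full blocks, remainder 960.
Within the partial block the first minute is 1800 frames and each further minute 1798, so 0 further minute boundaries passed. Total skipped labels = 18 × 0 + 2 × 0 = 0.
Non-drop label index = 960 + 0 = 960; at 30 labels/s that is 00:00:32:00, i.e. DF 00:00:32;00.

00:00:32;00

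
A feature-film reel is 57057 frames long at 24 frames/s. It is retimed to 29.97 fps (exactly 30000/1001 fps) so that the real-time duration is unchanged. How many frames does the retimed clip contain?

71250 frames

Target frames = source frames × (target rate / source rate) = 57057 × (30000/1001)/(24) = 57057 × 1250/1001 = 71250.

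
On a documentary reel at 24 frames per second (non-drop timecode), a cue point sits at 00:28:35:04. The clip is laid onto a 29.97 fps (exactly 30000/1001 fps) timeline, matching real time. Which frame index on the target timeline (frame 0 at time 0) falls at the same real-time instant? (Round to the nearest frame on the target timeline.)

Source frame index: (0×3600 + 28×60 + 35) × 24 + 4 = 41164.
Real time: 41164 / (24) = 10291/6 s.
Target frame: (10291/6) × (30000/1001) = 51455000/1001 ≈ 51403.596 → 51404.

frame 51404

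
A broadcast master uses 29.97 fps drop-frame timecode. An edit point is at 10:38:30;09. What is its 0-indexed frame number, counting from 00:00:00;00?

1148159

As if non-drop at 30 labels/s: (10 × 3600 + 38 × 60 + 30) × 30 + 9 = 1149309.
Minute boundaries passed: 638; those not divisible by 10: 638 − 63 = 575; dropped labels = 2 × 575 = 1150.
Actual frame index = 1149309 − 1150 = 1148159.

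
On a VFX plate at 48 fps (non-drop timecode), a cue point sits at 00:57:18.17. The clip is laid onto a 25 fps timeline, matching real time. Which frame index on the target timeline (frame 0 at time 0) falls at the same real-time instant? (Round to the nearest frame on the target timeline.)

Source frame index: (0×3600 + 57×60 + 18) × 48 + 17 = 165041.
Real time: 165041 / (48) = 165041/48 s.
Target frame: (165041/48) × (25) = 4126025/48 ≈ 85958.854 → 85959.

frame 85959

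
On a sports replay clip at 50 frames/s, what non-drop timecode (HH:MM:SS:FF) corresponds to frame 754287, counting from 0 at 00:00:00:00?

754287 ÷ 50 = 15085 full seconds, remainder 37 frames.
15085 s = 4 h 11 min 25 s.
Timecode: 04:11:25:37.

04:11:25:37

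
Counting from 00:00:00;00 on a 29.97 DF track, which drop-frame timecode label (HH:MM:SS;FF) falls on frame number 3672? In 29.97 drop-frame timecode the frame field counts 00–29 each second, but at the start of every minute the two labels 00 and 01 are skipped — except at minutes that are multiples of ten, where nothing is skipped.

00:02:02;16

Ten DF minutes hold 17982 frames, so frame 3672 lies in block 0 (frames 0–17981) with 3672 frames into that block.
The block's first minute is 1800 frames and the rest 1798 each; 3672 frames reaches minute 2, so 0 × 18 + 2 × 2 = 4 labels have been skipped so far.
Adding those back, label number 3672 + 4 = 3676 at 30 labels/s is 122 s + 16 f = 0 h 2 min 2 s frame 16, i.e. 00:02:02;16.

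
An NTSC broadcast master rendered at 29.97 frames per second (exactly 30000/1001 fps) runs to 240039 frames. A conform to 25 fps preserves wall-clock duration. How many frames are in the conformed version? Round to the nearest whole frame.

200233 frames

Frames at target rate = 240039 × (25) / (30000/1001) = 80093013/400 ≈ 200232.533.
Nearest whole frame: 200233.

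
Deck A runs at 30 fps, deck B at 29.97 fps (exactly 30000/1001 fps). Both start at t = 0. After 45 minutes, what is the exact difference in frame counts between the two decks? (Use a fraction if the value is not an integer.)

45 min = 2700 s.
A emits 30 × 2700 = 81000 frames; B emits 30000/1001 × 2700 = 81000000/1001.
Difference = 81000/1001 frames (≈ 80.9191); B is behind A.

81000/1001 frames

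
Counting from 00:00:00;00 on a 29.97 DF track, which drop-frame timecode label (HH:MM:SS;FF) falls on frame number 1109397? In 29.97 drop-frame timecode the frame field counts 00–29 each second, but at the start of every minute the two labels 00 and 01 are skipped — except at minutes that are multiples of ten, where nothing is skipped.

10:16:56;27

Ten DF minutes hold 17982 frames, so frame 1109397 lies in block 61 (frames 1096902–1114883) with 12495 frames into that block.
The block's first minute is 1800 frames and the rest 1798 each; 12495 frames reaches minute 6, so 61 × 18 + 6 × 2 = 1110 labels have been skipped so far.
Adding those back, label number 1109397 + 1110 = 1110507 at 30 labels/s is 37016 s + 27 f = 10 h 16 min 56 s frame 27, i.e. 10:16:56;27.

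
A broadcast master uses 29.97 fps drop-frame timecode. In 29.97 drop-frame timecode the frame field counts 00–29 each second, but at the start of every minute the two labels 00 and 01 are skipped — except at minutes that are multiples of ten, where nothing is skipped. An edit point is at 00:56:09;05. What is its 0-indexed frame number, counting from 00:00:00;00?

As if non-drop at 30 labels/s: (0 × 3600 + 56 × 60 + 9) × 30 + 5 = 101075.
Minute boundaries passed: 56; those not divisible by 10: 56 − 5 = 51; dropped labels = 2 × 51 = 102.
Actual frame index = 101075 − 102 = 100973.

100973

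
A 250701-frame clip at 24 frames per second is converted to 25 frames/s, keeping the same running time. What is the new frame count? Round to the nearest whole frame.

Frames at target rate = 250701 × (25) / (24) = 2089175/8 ≈ 261146.875.
Nearest whole frame: 261147.

261147 frames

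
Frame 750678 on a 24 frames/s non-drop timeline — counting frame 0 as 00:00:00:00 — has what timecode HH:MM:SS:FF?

08:41:18:06

750678 ÷ 24 = 31278 full seconds, remainder 6 frames.
31278 s = 8 h 41 min 18 s.
Timecode: 08:41:18:06.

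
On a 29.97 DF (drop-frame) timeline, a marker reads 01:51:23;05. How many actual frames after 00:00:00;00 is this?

200295

Complete 10-minute blocks: 11, each 17982 frames → 197802.
Remaining 1 whole minute in the current block: 1800 + 0 × 1798 = 1800 frames.
Within the current minute: 23 × 30 + 5 − 2 = 693 (labels ;00/;01 skipped at this minute). Total = 197802 + 1800 + 693 = 200295.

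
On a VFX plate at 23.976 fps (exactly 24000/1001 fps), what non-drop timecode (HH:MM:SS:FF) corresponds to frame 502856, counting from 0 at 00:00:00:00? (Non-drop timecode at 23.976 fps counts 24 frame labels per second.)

502856 ÷ 24 = 20952 full seconds, remainder 8 frames.
20952 s = 5 h 49 min 12 s.
Timecode: 05:49:12:08.

05:49:12:08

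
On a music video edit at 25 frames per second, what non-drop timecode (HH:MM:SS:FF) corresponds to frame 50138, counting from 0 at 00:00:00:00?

50138 ÷ 25 = 2005 full seconds, remainder 13 frames.
2005 s = 0 h 33 min 25 s.
Timecode: 00:33:25:13.

00:33:25:13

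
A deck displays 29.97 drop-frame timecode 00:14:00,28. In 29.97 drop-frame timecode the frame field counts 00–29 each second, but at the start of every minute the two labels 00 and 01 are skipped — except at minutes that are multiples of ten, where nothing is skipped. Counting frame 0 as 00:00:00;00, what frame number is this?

25202

Complete 10-minute blocks: 1, each 17982 frames → 17982.
Remaining 4 whole minutes in the current block: 1800 + 3 × 1798 = 7194 frames.
Within the current minute: 0 × 30 + 28 − 2 = 26 (labels ;00/;01 skipped at this minute). Total = 17982 + 7194 + 26 = 25202.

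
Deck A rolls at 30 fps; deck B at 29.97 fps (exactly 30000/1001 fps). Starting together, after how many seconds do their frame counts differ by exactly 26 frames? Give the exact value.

13013/15 seconds

The gap grows by |30000/1001 − 30| = 30/1001 frames per second.
Time for a 26-frame gap: 26 ÷ (30/1001) = 13013/15 s.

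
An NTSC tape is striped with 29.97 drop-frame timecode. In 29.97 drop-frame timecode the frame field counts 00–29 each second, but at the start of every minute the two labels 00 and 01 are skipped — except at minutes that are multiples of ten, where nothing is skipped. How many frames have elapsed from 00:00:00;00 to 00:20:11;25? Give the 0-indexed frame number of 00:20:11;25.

Complete 10-minute blocks: 2, each 17982 frames → 35964.
Remaining 0 whole minutes in the current block: 0 frames.
Within the current minute: 11 × 30 + 25 = 355. Total = 35964 + 0 + 355 = 36319.

36319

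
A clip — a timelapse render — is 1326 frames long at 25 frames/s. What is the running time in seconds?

Running time = 1326 / (25) = 53.04 s.

53.04 seconds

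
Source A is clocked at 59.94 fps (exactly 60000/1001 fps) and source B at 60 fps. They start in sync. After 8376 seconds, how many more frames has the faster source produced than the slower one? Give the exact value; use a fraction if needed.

A emits 60000/1001 × 8376 = 502560000/1001 frames; B emits 60 × 8376 = 502560.
Difference = 502560/1001 frames (≈ 502.0579); B is ahead of A.

502560/1001 frames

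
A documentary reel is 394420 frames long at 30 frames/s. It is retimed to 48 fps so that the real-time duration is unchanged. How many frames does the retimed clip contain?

631072 frames

Target frames = source frames × (target rate / source rate) = 394420 × (48)/(30) = 394420 × 8/5 = 631072.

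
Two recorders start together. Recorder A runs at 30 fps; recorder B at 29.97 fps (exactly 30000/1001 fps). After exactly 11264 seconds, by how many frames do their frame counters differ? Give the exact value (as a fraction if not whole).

30720/91 frames

A emits 30 × 11264 = 337920 frames; B emits 30000/1001 × 11264 = 30720000/91.
Difference = 30720/91 frames (≈ 337.5824); B is behind A.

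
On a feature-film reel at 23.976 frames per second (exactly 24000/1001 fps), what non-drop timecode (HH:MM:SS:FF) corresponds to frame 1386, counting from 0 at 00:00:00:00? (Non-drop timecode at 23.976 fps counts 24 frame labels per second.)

1386 ÷ 24 = 57 full seconds, remainder 18 frames.
57 s = 0 h 0 min 57 s.
Timecode: 00:00:57:18.

00:00:57:18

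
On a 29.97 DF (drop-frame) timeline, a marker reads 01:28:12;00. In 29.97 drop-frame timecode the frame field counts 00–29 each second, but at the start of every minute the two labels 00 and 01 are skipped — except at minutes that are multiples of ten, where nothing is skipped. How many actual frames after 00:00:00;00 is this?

158600

Complete 10-minute blocks: 8, each 17982 frames → 143856.
Remaining 8 whole minutes in the current block: 1800 + 7 × 1798 = 14386 frames.
Within the current minute: 12 × 30 + 0 − 2 = 358 (labels ;00/;01 skipped at this minute). Total = 143856 + 14386 + 358 = 158600.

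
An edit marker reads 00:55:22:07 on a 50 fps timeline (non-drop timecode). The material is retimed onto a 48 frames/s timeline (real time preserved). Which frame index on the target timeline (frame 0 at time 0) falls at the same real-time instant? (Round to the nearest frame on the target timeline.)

frame 159463

Source frame index: (0×3600 + 55×60 + 22) × 50 + 7 = 166107.
Real time: 166107 / (50) = 166107/50 s.
Target frame: (166107/50) × (48) = 3986568/25 ≈ 159462.720 → 159463.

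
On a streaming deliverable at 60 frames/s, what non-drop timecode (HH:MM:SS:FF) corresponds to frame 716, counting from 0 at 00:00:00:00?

716 ÷ 60 = 11 full seconds, remainder 56 frames.
11 s = 0 h 0 min 11 s.
Timecode: 00:00:11:56.

00:00:11:56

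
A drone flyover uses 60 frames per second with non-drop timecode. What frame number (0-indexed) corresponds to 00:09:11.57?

33117

Total seconds to the label: (0 × 3600 + 9 × 60 + 11) = 551.
Frame index = 551 × 60 + 57 = 33117.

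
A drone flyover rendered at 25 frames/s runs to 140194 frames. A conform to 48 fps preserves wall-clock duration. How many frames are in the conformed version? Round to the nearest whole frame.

Frames at target rate = 140194 × (48) / (25) = 6729312/25 ≈ 269172.480.
Nearest whole frame: 269172.

269172 frames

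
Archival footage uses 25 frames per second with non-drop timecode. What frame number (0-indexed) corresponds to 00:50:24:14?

75614

Total seconds to the label: (0 × 3600 + 50 × 60 + 24) = 3024.
Frame index = 3024 × 25 + 14 = 75614.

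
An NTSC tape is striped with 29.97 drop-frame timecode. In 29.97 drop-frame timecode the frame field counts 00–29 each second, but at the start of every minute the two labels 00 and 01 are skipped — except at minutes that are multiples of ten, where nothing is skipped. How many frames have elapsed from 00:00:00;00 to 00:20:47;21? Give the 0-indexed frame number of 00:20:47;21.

37395

As if non-drop at 30 labels/s: (0 × 3600 + 20 × 60 + 47) × 30 + 21 = 37431.
Minute boundaries passed: 20; those not divisible by 10: 20 − 2 = 18; dropped labels = 2 × 18 = 36.
Actual frame index = 37431 − 36 = 37395.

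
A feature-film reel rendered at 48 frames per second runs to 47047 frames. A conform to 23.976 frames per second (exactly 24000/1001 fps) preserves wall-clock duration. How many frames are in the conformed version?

23500 frames

Target frames = source frames × (target rate / source rate) = 47047 × (24000/1001)/(48) = 47047 × 500/1001 = 23500.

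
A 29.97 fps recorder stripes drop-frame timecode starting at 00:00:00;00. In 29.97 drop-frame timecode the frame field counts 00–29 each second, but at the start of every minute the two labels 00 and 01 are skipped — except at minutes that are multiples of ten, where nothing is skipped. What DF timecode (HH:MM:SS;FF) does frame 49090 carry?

Ten DF minutes hold 17982 frames, so frame 49090 lies in block 2 (frames 35964–53945) with 13126 frames into that block.
The block's first minute is 1800 frames and the rest 1798 each; 13126 frames reaches minute 7, so 2 × 18 + 7 × 2 = 50 labels have been skipped so far.
Adding those back, label number 49090 + 50 = 49140 at 30 labels/s is 1638 s + 0 f = 0 h 27 min 18 s frame 0, i.e. 00:27:18;00.

00:27:18;00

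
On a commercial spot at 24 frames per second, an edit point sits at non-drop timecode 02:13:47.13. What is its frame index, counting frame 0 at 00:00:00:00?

Total seconds to the label: (2 × 3600 + 13 × 60 + 47) = 8027.
Frame index = 8027 × 24 + 13 = 192661.

frame 192661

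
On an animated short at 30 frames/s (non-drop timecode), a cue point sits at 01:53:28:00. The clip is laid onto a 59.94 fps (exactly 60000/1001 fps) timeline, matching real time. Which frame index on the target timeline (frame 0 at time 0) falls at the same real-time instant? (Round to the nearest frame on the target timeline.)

frame 408072

Source frame index: (1×3600 + 53×60 + 28) × 30 + 0 = 204240.
Real time: 204240 / (30) = 6808 s.
Target frame: (6808) × (60000/1001) = 408480000/1001 ≈ 408071.928 → 408072.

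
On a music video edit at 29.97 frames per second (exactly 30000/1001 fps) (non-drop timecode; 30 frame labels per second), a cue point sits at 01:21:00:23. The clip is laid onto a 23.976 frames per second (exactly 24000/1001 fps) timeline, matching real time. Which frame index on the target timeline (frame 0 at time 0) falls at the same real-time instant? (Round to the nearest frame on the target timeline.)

frame 116658

Source frame index: (1×3600 + 21×60 + 0) × 30 + 23 = 145823.
Real time: 145823 / (30000/1001) = 145968823/30000 s.
Target frame: (145968823/30000) × (24000/1001) = 583292/5 ≈ 116658.400 → 116658.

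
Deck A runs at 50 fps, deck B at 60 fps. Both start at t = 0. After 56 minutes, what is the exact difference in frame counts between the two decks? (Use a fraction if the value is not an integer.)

33600 frames

56 min = 3360 s.
A emits 50 × 3360 = 168000 frames; B emits 60 × 3360 = 201600.
Difference = 33600 frames; B is ahead of A.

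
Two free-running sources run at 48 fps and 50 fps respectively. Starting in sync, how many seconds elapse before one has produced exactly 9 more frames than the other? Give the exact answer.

The gap grows by |50 − 48| = 2 frames per second.
Time for a 9-frame gap: 9 ÷ (2) = 4.5 s.

4.5 seconds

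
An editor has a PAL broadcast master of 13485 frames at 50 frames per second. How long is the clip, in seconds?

269.7 seconds

Running time = 13485 / (50) = 269.7 s.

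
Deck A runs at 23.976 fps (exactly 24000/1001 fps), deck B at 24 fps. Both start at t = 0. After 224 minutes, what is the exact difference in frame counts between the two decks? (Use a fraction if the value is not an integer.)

224 min = 13440 s.
A emits 24000/1001 × 13440 = 46080000/143 frames; B emits 24 × 13440 = 322560.
Difference = 46080/143 frames (≈ 322.2378); B is ahead of A.

46080/143 frames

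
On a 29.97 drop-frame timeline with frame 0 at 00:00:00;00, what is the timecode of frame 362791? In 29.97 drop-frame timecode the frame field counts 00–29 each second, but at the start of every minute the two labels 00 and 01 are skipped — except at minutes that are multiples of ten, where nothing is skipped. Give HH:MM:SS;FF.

03:21:45;03

Ten DF minutes hold 17982 frames, so frame 362791 lies in block 20 (frames 359640–377621) with 3151 frames into that block.
The block's first minute is 1800 frames and the rest 1798 each; 3151 frames reaches minute 1, so 20 × 18 + 1 × 2 = 362 labels have been skipped so far.
Adding those back, label number 362791 + 362 = 363153 at 30 labels/s is 12105 s + 3 f = 3 h 21 min 45 s frame 3, i.e. 03:21:45;03.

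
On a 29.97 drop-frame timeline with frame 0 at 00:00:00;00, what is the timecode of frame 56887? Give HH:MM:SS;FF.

00:31:38;03

Each 10-minute DF block holds 10 × 60 × 30 − 9 × 2 = 17982 frames. 56887 ÷ 17982 → 3 full blocks, remainder 2941.
Within the partial block the first minute is 1800 frames and each further minute 1798, so 1 further minute boundary passed. Total skipped labels = 18 × 3 + 2 × 1 = 56.
Non-drop label index = 56887 + 56 = 56943; at 30 labels/s that is 00:31:38:03, i.e. DF 00:31:38;03.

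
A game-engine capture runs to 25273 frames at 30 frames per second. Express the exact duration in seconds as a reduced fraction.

25273/30 seconds

Running time = 25273 ÷ (30) = 25273 × 1/30 = 25273/30 s.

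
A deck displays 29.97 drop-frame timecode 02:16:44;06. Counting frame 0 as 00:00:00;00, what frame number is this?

245880

Complete 10-minute blocks: 13, each 17982 frames → 233766.
Remaining 6 whole minutes in the current block: 1800 + 5 × 1798 = 10790 frames.
Within the current minute: 44 × 30 + 6 − 2 = 1324 (labels ;00/;01 skipped at this minute). Total = 233766 + 10790 + 1324 = 245880.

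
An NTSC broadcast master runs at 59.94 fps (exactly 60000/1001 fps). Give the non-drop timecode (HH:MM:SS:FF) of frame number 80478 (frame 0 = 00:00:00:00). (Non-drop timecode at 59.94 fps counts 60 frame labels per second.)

80478 ÷ 60 = 1341 full seconds, remainder 18 frames.
1341 s = 0 h 22 min 21 s.
Timecode: 00:22:21:18.

00:22:21:18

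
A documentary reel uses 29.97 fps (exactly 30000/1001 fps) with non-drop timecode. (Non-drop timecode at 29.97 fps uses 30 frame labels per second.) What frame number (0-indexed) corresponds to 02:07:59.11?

Total seconds to the label: (2 × 3600 + 7 × 60 + 59) = 7679.
Frame index = 7679 × 30 + 11 = 230381.

frame 230381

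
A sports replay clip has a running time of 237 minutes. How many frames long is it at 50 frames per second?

711000 frames

237 min = 14220 s.
Frames = 14220 × 50 = 711000.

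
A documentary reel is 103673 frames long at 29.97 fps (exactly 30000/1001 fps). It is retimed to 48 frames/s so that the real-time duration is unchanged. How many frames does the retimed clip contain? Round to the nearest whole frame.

166043 frames

Frames at target rate = 103673 × (48) / (30000/1001) = 103776673/625 ≈ 166042.677.
Nearest whole frame: 166043.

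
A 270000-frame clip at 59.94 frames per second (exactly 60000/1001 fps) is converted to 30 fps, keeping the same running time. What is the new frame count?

Target frames = source frames × (target rate / source rate) = 270000 × (30)/(60000/1001) = 270000 × 1001/2000 = 135135.

135135 frames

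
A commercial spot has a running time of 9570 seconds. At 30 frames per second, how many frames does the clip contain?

Frames = 9570 × 30 = 287100.

287100 frames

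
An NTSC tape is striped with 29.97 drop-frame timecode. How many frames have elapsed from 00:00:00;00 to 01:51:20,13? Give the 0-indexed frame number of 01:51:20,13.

200213

As if non-drop at 30 labels/s: (1 × 3600 + 51 × 60 + 20) × 30 + 13 = 200413.
Minute boundaries passed: 111; those not divisible by 10: 111 − 11 = 100; dropped labels = 2 × 100 = 200.
Actual frame index = 200413 − 200 = 200213.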